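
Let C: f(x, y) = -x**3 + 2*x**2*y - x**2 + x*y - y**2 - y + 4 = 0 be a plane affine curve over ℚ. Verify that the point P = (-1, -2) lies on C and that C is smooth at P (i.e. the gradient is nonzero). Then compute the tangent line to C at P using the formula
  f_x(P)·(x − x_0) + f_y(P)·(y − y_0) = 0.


Tangent line at P: 5*x + 4*y + 13 = 0.

Step 1: f(-1, -2) = 0, so P lies on C.
Step 2: partial derivatives
  f_x(x, y) = -3*x**2 + 4*x*y - 2*x + y, f_y(x, y) = 2*x**2 + x - 2*y - 1.
  f_x(P) = 5, f_y(P) = 4 (gradient nonzero, so P is smooth).
Step 3: tangent line at P: 5·(x − -1) + 4·(y − -2) = 0.
Expanding: 5*x + 4*y + 13 = 0.


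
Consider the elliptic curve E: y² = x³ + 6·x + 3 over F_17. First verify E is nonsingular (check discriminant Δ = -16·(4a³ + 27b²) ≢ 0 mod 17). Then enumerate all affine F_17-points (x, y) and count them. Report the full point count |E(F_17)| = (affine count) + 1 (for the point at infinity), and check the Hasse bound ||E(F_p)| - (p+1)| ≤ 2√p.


Affine points = {(6, 0), (8, 6), (8, 11), (9, 2), (9, 15), (10, 3), (10, 14), (12, 1), (12, 16), (13, 0), (14, 3), (14, 14), (15, 0), (16, 8), (16, 9)}; affine count = 15; |E(F_17)| = 16.

Discriminant check: Δ ∝ 4a³ + 27b² = 4·6³ + 27·3² = 4·216 + 27·9 ≡ 2 (mod 17). Nonzero ⇒ E is nonsingular.
For each x ∈ F_17, compute rhs = x³ + 6·x + 3 mod 17, then count y ∈ F_17 with y² ≡ rhs.
  x = 0: rhs = 3, matching y values: none (0 points).
  x = 1: rhs = 10, matching y values: none (0 points).
  x = 2: rhs = 6, matching y values: none (0 points).
  x = 3: rhs = 14, matching y values: none (0 points).
  x = 4: rhs = 6, matching y values: none (0 points).
  x = 5: rhs = 5, matching y values: none (0 points).
  x = 6: rhs = 0, matching y values: 0 (1 points).
  x = 7: rhs = 14, matching y values: none (0 points).
  x = 8: rhs = 2, matching y values: 6, 11 (2 points).
  x = 9: rhs = 4, matching y values: 2, 15 (2 points).
  x = 10: rhs = 9, matching y values: 3, 14 (2 points).
  x = 11: rhs = 6, matching y values: none (0 points).
  x = 12: rhs = 1, matching y values: 1, 16 (2 points).
  x = 13: rhs = 0, matching y values: 0 (1 points).
  x = 14: rhs = 9, matching y values: 3, 14 (2 points).
  x = 15: rhs = 0, matching y values: 0 (1 points).
  x = 16: rhs = 13, matching y values: 8, 9 (2 points).
Total affine count: 15.
Full point count |E(F_17)| = 15 + 1 = 16.
Hasse bound: |16 − (17+1)| = |-2| = 2 ≤ 2√17 ≈ 8.2462 ✓.


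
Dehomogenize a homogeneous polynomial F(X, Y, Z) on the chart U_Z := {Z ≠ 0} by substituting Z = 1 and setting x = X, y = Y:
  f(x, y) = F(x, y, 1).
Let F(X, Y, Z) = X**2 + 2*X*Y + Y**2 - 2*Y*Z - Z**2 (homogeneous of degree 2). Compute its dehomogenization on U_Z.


f(x, y) = x**2 + 2*x*y + y**2 - 2*y - 1

On U_Z we set Z = 1. Each monomial c·X^i·Y^j·Z^k in F becomes c·x^i·y^j·1^k = c·x^i·y^j.
Substituting Z = 1: F(X, Y, 1) = x**2 + 2*x*y + y**2 - 2*y - 1.
Note: deg(f) ≤ deg(F) = 2; strict inequality happens when F is divisible by Z (lost terms).


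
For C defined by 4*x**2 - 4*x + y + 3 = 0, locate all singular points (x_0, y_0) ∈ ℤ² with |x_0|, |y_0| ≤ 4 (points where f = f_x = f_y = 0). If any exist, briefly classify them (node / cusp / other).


No singular points in the scanned grid; C is smooth there.

Compute partial derivatives:
  f_x = 8*x - 4.
  f_y = 1.
f_y = 1 is a nonzero constant, so f_y never vanishes: no point (x, y) can satisfy f = f_x = f_y = 0. In particular no (x, y) ∈ {−4, ..., 4}² is singular; the curve is smooth.


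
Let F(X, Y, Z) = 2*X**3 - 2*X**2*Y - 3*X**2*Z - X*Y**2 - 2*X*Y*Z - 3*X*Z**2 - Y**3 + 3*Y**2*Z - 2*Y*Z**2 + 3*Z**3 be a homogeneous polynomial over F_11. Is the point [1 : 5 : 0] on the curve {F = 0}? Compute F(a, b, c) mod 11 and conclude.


F(1,5,0) ≡ 7 (mod 11); P is NOT on the curve.

Evaluate F(1, 5, 0) term-by-term (mod 11).
  2*X**3 ↦ 2·1·1·1 = 2
  -2*X**2*Y ↦ -2·1·5·1 = -10
  -3*X**2*Z ↦ -3·1·1·0 = 0
  -X*Y**2 ↦ -1·1·25·1 = -25
  -2*X*Y*Z ↦ -2·1·5·0 = 0
  -3*X*Z**2 ↦ -3·1·1·0 = 0
  -Y**3 ↦ -1·1·125·1 = -125
  3*Y**2*Z ↦ 3·1·25·0 = 0
  -2*Y*Z**2 ↦ -2·1·5·0 = 0
  3*Z**3 ↦ 3·1·1·0 = 0
Sum: F(1, 5, 0) = (2) + (-10) + (0) + (-25) + (0) + (0) + (-125) + (0) + (0) + (0) = -158.
Reducing mod 11: -158 ≡ 7 (mod 11).
Since F(a, b, c) ≡ 7 ≠ 0 (mod 11), P does NOT lie on the curve.


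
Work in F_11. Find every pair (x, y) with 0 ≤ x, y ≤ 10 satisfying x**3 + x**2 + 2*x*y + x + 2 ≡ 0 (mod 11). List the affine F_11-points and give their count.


Affine F_11-points: {(1, 3), (2, 7), (3, 6), (4, 3), (5, 3), (6, 4), (7, 2), (8, 6), (9, 10), (10, 6)}; count = 10.

For each of the 121 pairs (x, y) ∈ F_11², evaluate f(x, y) mod 11. Record the zeros.
  x = 0: [0↦2, 1↦2, 2↦2, 3↦2, 4↦2, 5↦2, 6↦2, 7↦2, 8↦2, 9↦2, 10↦2]  zeros at y ∈ ∅
  x = 1: [0↦5, 1↦7, 2↦9, 3↦0, 4↦2, 5↦4, 6↦6, 7↦8, 8↦10, 9↦1, 10↦3]  zeros at y ∈ {3}
  x = 2: [0↦5, 1↦9, 2↦2, 3↦6, 4↦10, 5↦3, 6↦7, 7↦0, 8↦4, 9↦8, 10↦1]  zeros at y ∈ {7}
  x = 3: [0↦8, 1↦3, 2↦9, 3↦4, 4↦10, 5↦5, 6↦0, 7↦6, 8↦1, 9↦7, 10↦2]  zeros at y ∈ {6}
  x = 4: [0↦9, 1↦6, 2↦3, 3↦0, 4↦8, 5↦5, 6↦2, 7↦10, 8↦7, 9↦4, 10↦1]  zeros at y ∈ {3}
  x = 5: [0↦3, 1↦2, 2↦1, 3↦0, 4↦10, 5↦9, 6↦8, 7↦7, 8↦6, 9↦5, 10↦4]  zeros at y ∈ {3}
  x = 6: [0↦7, 1↦8, 2↦9, 3↦10, 4↦0, 5↦1, 6↦2, 7↦3, 8↦4, 9↦5, 10↦6]  zeros at y ∈ {4}
  x = 7: [0↦5, 1↦8, 2↦0, 3↦3, 4↦6, 5↦9, 6↦1, 7↦4, 8↦7, 9↦10, 10↦2]  zeros at y ∈ {2}
  x = 8: [0↦3, 1↦8, 2↦2, 3↦7, 4↦1, 5↦6, 6↦0, 7↦5, 8↦10, 9↦4, 10↦9]  zeros at y ∈ {6}
  x = 9: [0↦7, 1↦3, 2↦10, 3↦6, 4↦2, 5↦9, 6↦5, 7↦1, 8↦8, 9↦4, 10↦0]  zeros at y ∈ {10}
  x = 10: [0↦1, 1↦10, 2↦8, 3↦6, 4↦4, 5↦2, 6↦0, 7↦9, 8↦7, 9↦5, 10↦3]  zeros at y ∈ {6}
Collecting zeros: affine points = {(1, 3), (2, 7), (3, 6), (4, 3), (5, 3), (6, 4), (7, 2), (8, 6), (9, 10), (10, 6)}.
Total count |C(F_11)_aff| = 10.


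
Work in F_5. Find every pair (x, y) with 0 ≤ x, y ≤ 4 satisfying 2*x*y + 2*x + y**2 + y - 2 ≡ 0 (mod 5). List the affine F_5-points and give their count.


Affine F_5-points: {(0, 1), (0, 3), (1, 0), (1, 2)}; count = 4.

For each of the 25 pairs (x, y) ∈ F_5², evaluate f(x, y) mod 5. Record the zeros.
  x = 0: [0↦3, 1↦0, 2↦4, 3↦0, 4↦3]  zeros at y ∈ {1, 3}
  x = 1: [0↦0, 1↦4, 2↦0, 3↦3, 4↦3]  zeros at y ∈ {0, 2}
  x = 2: [0↦2, 1↦3, 2↦1, 3↦1, 4↦3]  zeros at y ∈ ∅
  x = 3: [0↦4, 1↦2, 2↦2, 3↦4, 4↦3]  zeros at y ∈ ∅
  x = 4: [0↦1, 1↦1, 2↦3, 3↦2, 4↦3]  zeros at y ∈ ∅
Collecting zeros: affine points = {(0, 1), (0, 3), (1, 0), (1, 2)}.
Total count |C(F_5)_aff| = 4.


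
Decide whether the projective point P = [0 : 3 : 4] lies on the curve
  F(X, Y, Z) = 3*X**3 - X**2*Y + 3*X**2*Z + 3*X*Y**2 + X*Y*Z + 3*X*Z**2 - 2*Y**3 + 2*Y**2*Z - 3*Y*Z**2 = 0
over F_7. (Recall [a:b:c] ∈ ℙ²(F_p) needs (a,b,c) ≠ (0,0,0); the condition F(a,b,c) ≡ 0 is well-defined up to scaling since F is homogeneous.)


F(0,3,4) ≡ 0 (mod 7); P is on the curve.

Evaluate F(0, 3, 4) term-by-term (mod 7).
  3*X**3 ↦ 3·0·1·1 = 0
  -X**2*Y ↦ -1·0·3·1 = 0
  3*X**2*Z ↦ 3·0·1·4 = 0
  3*X*Y**2 ↦ 3·0·9·1 = 0
  X*Y*Z ↦ 1·0·3·4 = 0
  3*X*Z**2 ↦ 3·0·1·16 = 0
  -2*Y**3 ↦ -2·1·27·1 = -54
  2*Y**2*Z ↦ 2·1·9·4 = 72
  -3*Y*Z**2 ↦ -3·1·3·16 = -144
Sum: F(0, 3, 4) = (0) + (0) + (0) + (0) + (0) + (0) + (-54) + (72) + (-144) = -126.
Reducing mod 7: -126 ≡ 0 (mod 7).
Since F(a, b, c) ≡ 0 (mod 7), P lies on the curve.


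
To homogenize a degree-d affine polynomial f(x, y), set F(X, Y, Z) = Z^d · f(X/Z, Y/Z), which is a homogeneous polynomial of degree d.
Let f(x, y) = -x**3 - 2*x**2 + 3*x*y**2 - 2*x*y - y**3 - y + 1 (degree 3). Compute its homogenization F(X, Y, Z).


F(X, Y, Z) = -X**3 - 2*X**2*Z + 3*X*Y**2 - 2*X*Y*Z - Y**3 - Y*Z**2 + Z**3

deg(f) = 3.
Substitute x = X/Z, y = Y/Z into f, then multiply by Z^3.
  monomial -1·x^3·y^0 ↦ -1·X^3·Y^0·Z^0.
  monomial -2·x^2·y^0 ↦ -2·X^2·Y^0·Z^1.
  monomial 3·x^1·y^2 ↦ 3·X^1·Y^2·Z^0.
  monomial -2·x^1·y^1 ↦ -2·X^1·Y^1·Z^1.
  monomial -1·x^0·y^3 ↦ -1·X^0·Y^3·Z^0.
  monomial -1·x^0·y^1 ↦ -1·X^0·Y^1·Z^2.
  monomial 1·x^0·y^0 ↦ 1·X^0·Y^0·Z^3.
Collecting: F(X, Y, Z) = -X**3 - 2*X**2*Z + 3*X*Y**2 - 2*X*Y*Z - Y**3 - Y*Z**2 + Z**3.


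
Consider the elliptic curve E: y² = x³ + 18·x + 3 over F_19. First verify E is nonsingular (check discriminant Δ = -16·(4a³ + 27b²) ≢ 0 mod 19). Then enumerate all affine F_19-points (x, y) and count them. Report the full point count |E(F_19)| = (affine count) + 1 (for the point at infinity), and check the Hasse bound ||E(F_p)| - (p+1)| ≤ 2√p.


Affine points = {(2, 3), (2, 16), (4, 5), (4, 14), (5, 3), (5, 16), (6, 2), (6, 17), (7, 4), (7, 15), (9, 1), (9, 18), (10, 9), (10, 10), (12, 3), (12, 16), (14, 4), (14, 15), (15, 0), (16, 6), (16, 13), (17, 4), (17, 15)}; affine count = 23; |E(F_19)| = 24.

Discriminant check: Δ ∝ 4a³ + 27b² = 4·18³ + 27·3² = 4·5832 + 27·9 ≡ 11 (mod 19). Nonzero ⇒ E is nonsingular.
For each x ∈ F_19, compute rhs = x³ + 18·x + 3 mod 19, then count y ∈ F_19 with y² ≡ rhs.
  x = 0: rhs = 3, matching y values: none (0 points).
  x = 1: rhs = 3, matching y values: none (0 points).
  x = 2: rhs = 9, matching y values: 3, 16 (2 points).
  x = 3: rhs = 8, matching y values: none (0 points).
  x = 4: rhs = 6, matching y values: 5, 14 (2 points).
  x = 5: rhs = 9, matching y values: 3, 16 (2 points).
  x = 6: rhs = 4, matching y values: 2, 17 (2 points).
  x = 7: rhs = 16, matching y values: 4, 15 (2 points).
  x = 8: rhs = 13, matching y values: none (0 points).
  x = 9: rhs = 1, matching y values: 1, 18 (2 points).
  x = 10: rhs = 5, matching y values: 9, 10 (2 points).
  x = 11: rhs = 12, matching y values: none (0 points).
  x = 12: rhs = 9, matching y values: 3, 16 (2 points).
  x = 13: rhs = 2, matching y values: none (0 points).
  x = 14: rhs = 16, matching y values: 4, 15 (2 points).
  x = 15: rhs = 0, matching y values: 0 (1 points).
  x = 16: rhs = 17, matching y values: 6, 13 (2 points).
  x = 17: rhs = 16, matching y values: 4, 15 (2 points).
  x = 18: rhs = 3, matching y values: none (0 points).
Total affine count: 23.
Full point count |E(F_19)| = 23 + 1 = 24.
Hasse bound: |24 − (19+1)| = |4| = 4 ≤ 2√19 ≈ 8.7178 ✓.


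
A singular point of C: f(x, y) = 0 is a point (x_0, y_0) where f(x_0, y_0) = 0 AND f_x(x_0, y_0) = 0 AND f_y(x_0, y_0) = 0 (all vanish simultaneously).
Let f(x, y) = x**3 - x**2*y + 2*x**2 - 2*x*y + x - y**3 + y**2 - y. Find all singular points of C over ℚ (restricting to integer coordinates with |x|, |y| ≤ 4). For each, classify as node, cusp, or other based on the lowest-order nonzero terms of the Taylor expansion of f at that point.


Singular points: {(-1, 0)}; classification: node.

Compute partial derivatives:
  f_x = 3*x**2 - 2*x*y + 4*x - 2*y + 1.
  f_y = -x**2 - 2*x - 3*y**2 + 2*y - 1.
Scan x_0 ∈ {−4, ..., 4}. For each x_0, f_y(x_0, y) is a polynomial in y; find its integer roots y ∈ {−4, ..., 4}, then test f_x and f at those candidates.
  x = -4: f_y(-4, y) = -3*y**2 + 2*y - 9; no integer root y with |y| ≤ 4.
  x = -3: f_y(-3, y) = -3*y**2 + 2*y - 4; no integer root y with |y| ≤ 4.
  x = -2: f_y(-2, y) = -3*y**2 + 2*y - 1; no integer root y with |y| ≤ 4.
  x = -1: f_y(-1, y) = -3*y**2 + 2*y; vanishes at y ∈ {0}. (-1, 0): f_x = 0, f = 0 — SINGULAR.
  x = 0: f_y(0, y) = -3*y**2 + 2*y - 1; no integer root y with |y| ≤ 4.
  x = 1: f_y(1, y) = -3*y**2 + 2*y - 4; no integer root y with |y| ≤ 4.
  x = 2: f_y(2, y) = -3*y**2 + 2*y - 9; no integer root y with |y| ≤ 4.
  x = 3: f_y(3, y) = -3*y**2 + 2*y - 16; no integer root y with |y| ≤ 4.
  x = 4: f_y(4, y) = -3*y**2 + 2*y - 25; no integer root y with |y| ≤ 4.
Only singular point on the grid: (-1, 0).
Classify: substitute x = -1 + u, y = 0 + v and expand: f = u**3 - u**2*v - u**2 - v**3 + v**2.
No constant or linear terms (consistent with a singular point). Quadratic part: -u**2 + v**2. Cubic part: u**3 - u**2*v - v**3.
The quadratic part v**2 - u**2 = (v − u)(v + u) splits into two distinct linear factors, so there are two distinct tangent lines y − 0 = ±(x − -1) — this is a node (ordinary double point).
Classification: node.


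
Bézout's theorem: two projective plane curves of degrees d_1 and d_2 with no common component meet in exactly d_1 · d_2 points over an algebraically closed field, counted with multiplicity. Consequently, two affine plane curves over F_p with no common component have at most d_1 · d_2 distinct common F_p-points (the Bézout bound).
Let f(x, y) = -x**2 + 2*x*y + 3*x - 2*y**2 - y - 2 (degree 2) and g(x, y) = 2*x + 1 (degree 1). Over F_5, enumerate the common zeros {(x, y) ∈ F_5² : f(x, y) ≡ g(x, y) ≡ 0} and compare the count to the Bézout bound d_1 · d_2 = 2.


Common zeros: {(2, 0), (2, 4)}; count = 2; Bézout bound = 2.

deg(f) = 2, deg(g) = 1, so Bézout bound = 2.
Scan x ∈ F_5. For each x, list the y ∈ F_5 with f(x, y) ≡ 0 and those with g(x, y) ≡ 0 (mod 5); the common zeros in that column are the intersection.
  x = 0: f ≡ 0 at y ∈ {1}; g ≡ 0 at y ∈ ∅; common: ∅.
  x = 1: f ≡ 0 at y ∈ {0, 3}; g ≡ 0 at y ∈ ∅; common: ∅.
  x = 2: f ≡ 0 at y ∈ {0, 4}; g ≡ 0 at y ∈ {0, 1, 2, 3, 4}; common: {0, 4}.
  x = 3: f ≡ 0 at y ∈ {2, 3}; g ≡ 0 at y ∈ ∅; common: ∅.
  x = 4: f ≡ 0 at y ∈ {2, 4}; g ≡ 0 at y ∈ ∅; common: ∅.
Collecting: common zeros = {(2, 0), (2, 4)}, so the count is 2.
Comparison with the Bézout bound: 2 ≤ 2 = deg(f)·deg(g), as expected for curves with no common component (the bound is attained).


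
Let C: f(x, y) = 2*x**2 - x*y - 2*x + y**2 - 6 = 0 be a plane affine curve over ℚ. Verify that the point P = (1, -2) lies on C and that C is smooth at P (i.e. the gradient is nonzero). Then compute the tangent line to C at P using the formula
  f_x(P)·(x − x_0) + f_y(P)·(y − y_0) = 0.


Tangent line at P: 4*x - 5*y - 14 = 0.

Step 1: f(1, -2) = 0, so P lies on C.
Step 2: partial derivatives
  f_x(x, y) = 4*x - y - 2, f_y(x, y) = -x + 2*y.
  f_x(P) = 4, f_y(P) = -5 (gradient nonzero, so P is smooth).
Step 3: tangent line at P: 4·(x − 1) + -5·(y − -2) = 0.
Expanding: 4*x - 5*y - 14 = 0.


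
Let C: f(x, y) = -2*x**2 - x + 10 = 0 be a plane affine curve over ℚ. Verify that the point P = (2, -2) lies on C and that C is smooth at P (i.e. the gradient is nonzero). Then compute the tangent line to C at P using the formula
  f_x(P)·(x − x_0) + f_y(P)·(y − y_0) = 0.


Tangent line at P: 18 - 9*x = 0.

Step 1: f(2, -2) = 0, so P lies on C.
Step 2: partial derivatives
  f_x(x, y) = -4*x - 1, f_y(x, y) = 0.
  f_x(P) = -9, f_y(P) = 0 (gradient nonzero, so P is smooth).
Step 3: tangent line at P: -9·(x − 2) + 0·(y − -2) = 0.
Expanding: 18 - 9*x = 0.


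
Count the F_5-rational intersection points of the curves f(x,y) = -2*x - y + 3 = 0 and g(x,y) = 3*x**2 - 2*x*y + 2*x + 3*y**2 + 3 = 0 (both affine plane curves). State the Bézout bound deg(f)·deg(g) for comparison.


Common zeros: {(0, 3)}; count = 1; Bézout bound = 2.

deg(f) = 1, deg(g) = 2, so Bézout bound = 2.
Scan x ∈ F_5. For each x, list the y ∈ F_5 with f(x, y) ≡ 0 and those with g(x, y) ≡ 0 (mod 5); the common zeros in that column are the intersection.
  x = 0: f ≡ 0 at y ∈ {3}; g ≡ 0 at y ∈ {2, 3}; common: {3}.
  x = 1: f ≡ 0 at y ∈ {1}; g ≡ 0 at y ∈ ∅; common: ∅.
  x = 2: f ≡ 0 at y ∈ {4}; g ≡ 0 at y ∈ ∅; common: ∅.
  x = 3: f ≡ 0 at y ∈ {2}; g ≡ 0 at y ∈ {3, 4}; common: ∅.
  x = 4: f ≡ 0 at y ∈ {0}; g ≡ 0 at y ∈ {2, 4}; common: ∅.
Collecting: common zeros = {(0, 3)}, so the count is 1.
Comparison with the Bézout bound: 1 ≤ 2 = deg(f)·deg(g), as expected for curves with no common component (the affine F_5-count falls short of the bound because intersections may lie at infinity, over extension fields, or carry multiplicity).


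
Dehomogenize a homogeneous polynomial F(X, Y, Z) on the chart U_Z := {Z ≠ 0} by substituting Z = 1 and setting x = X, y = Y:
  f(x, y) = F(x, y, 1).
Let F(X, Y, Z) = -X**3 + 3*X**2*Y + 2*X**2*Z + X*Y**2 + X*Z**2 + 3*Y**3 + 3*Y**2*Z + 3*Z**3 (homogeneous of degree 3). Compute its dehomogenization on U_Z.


f(x, y) = -x**3 + 3*x**2*y + 2*x**2 + x*y**2 + x + 3*y**3 + 3*y**2 + 3

On U_Z we set Z = 1. Each monomial c·X^i·Y^j·Z^k in F becomes c·x^i·y^j·1^k = c·x^i·y^j.
Substituting Z = 1: F(X, Y, 1) = -x**3 + 3*x**2*y + 2*x**2 + x*y**2 + x + 3*y**3 + 3*y**2 + 3.
Note: deg(f) ≤ deg(F) = 3; strict inequality happens when F is divisible by Z (lost terms).


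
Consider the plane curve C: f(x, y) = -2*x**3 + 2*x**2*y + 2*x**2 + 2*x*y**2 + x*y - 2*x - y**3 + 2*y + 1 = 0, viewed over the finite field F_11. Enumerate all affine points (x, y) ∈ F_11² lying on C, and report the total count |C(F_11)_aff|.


Affine F_11-points: {(0, 4), (0, 8), (0, 10), (2, 0), (2, 6), (2, 9), (3, 3), (3, 5), (3, 9), (4, 10), (5, 0), (5, 1), (5, 9), (6, 4), (7, 10), (10, 4)}; count = 16.

For each of the 121 pairs (x, y) ∈ F_11², evaluate f(x, y) mod 11. Record the zeros.
  x = 0: [0↦1, 1↦2, 2↦8, 3↦2, 4↦0, 5↦7, 6↦6, 7↦2, 8↦0, 9↦5, 10↦0]  zeros at y ∈ {4, 8, 10}
  x = 1: [0↦10, 1↦5, 2↦9, 3↦5, 4↦9, 5↦4, 6↦6, 7↦9, 8↦7, 9↦5, 10↦8]  zeros at y ∈ ∅
  x = 2: [0↦0, 1↦4, 2↦10, 3↦1, 4↦4, 5↦2, 6↦0, 7↦3, 8↦5, 9↦0, 10↦4]  zeros at y ∈ {0, 6, 9}
  x = 3: [0↦3, 1↦9, 2↦10, 3↦0, 4↦6, 5↦0, 6↦9, 7↦5, 8↦4, 9↦0, 10↦9]  zeros at y ∈ {3, 5, 9}
  x = 4: [0↦7, 1↦8, 2↦8, 3↦1, 4↦3, 5↦8, 6↦10, 7↦3, 8↦3, 9↦4, 10↦0]  zeros at y ∈ {10}
  x = 5: [0↦0, 1↦0, 2↦3, 3↦3, 4↦5, 5↦3, 6↦2, 7↦7, 8↦1, 9↦0, 10↦9]  zeros at y ∈ {0, 1, 9}
  x = 6: [0↦3, 1↦6, 2↦5, 3↦5, 4↦0, 5↦6, 6↦6, 7↦5, 8↦8, 9↦9, 10↦2]  zeros at y ∈ {4}
  x = 7: [0↦4, 1↦3, 2↦2, 3↦6, 4↦9, 5↦5, 6↦10, 7↦7, 8↦1, 9↦8, 10↦0]  zeros at y ∈ {10}
  x = 8: [0↦2, 1↦1, 2↦4, 3↦5, 4↦9, 5↦10, 6↦2, 7↦1, 8↦1, 9↦7, 10↦2]  zeros at y ∈ ∅
  x = 9: [0↦7, 1↦10, 2↦10, 3↦1, 4↦10, 5↦9, 6↦3, 7↦8, 8↦7, 9↦5, 10↦7]  zeros at y ∈ ∅
  x = 10: [0↦7, 1↦7, 2↦8, 3↦4, 4↦0, 5↦1, 6↦1, 7↦5, 8↦7, 9↦1, 10↦3]  zeros at y ∈ {4}
Collecting zeros: affine points = {(0, 4), (0, 8), (0, 10), (2, 0), (2, 6), (2, 9), (3, 3), (3, 5), (3, 9), (4, 10), (5, 0), (5, 1), (5, 9), (6, 4), (7, 10), (10, 4)}.
Total count |C(F_11)_aff| = 16.


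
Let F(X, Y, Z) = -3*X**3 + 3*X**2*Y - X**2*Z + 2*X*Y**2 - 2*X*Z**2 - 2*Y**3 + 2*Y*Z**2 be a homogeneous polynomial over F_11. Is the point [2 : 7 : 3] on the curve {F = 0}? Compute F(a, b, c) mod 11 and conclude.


F(2,7,3) ≡ 0 (mod 11); P is on the curve.

Evaluate F(2, 7, 3) term-by-term (mod 11).
  -3*X**3 ↦ -3·8·1·1 = -24
  3*X**2*Y ↦ 3·4·7·1 = 84
  -X**2*Z ↦ -1·4·1·3 = -12
  2*X*Y**2 ↦ 2·2·49·1 = 196
  -2*X*Z**2 ↦ -2·2·1·9 = -36
  -2*Y**3 ↦ -2·1·343·1 = -686
  2*Y*Z**2 ↦ 2·1·7·9 = 126
Sum: F(2, 7, 3) = (-24) + (84) + (-12) + (196) + (-36) + (-686) + (126) = -352.
Reducing mod 11: -352 ≡ 0 (mod 11).
Since F(a, b, c) ≡ 0 (mod 11), P lies on the curve.


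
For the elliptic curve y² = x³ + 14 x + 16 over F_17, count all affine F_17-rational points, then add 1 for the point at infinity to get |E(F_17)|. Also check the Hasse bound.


Affine points = {(0, 4), (0, 13), (2, 1), (2, 16), (3, 0), (4, 0), (7, 7), (7, 10), (9, 2), (9, 15), (10, 0), (12, 5), (12, 12), (13, 7), (13, 10), (14, 7), (14, 10), (16, 1), (16, 16)}; affine count = 19; |E(F_17)| = 20.

Discriminant check: Δ ∝ 4a³ + 27b² = 4·14³ + 27·16² = 4·2744 + 27·256 ≡ 4 (mod 17). Nonzero ⇒ E is nonsingular.
For each x ∈ F_17, compute rhs = x³ + 14·x + 16 mod 17, then count y ∈ F_17 with y² ≡ rhs.
  x = 0: rhs = 16, matching y values: 4, 13 (2 points).
  x = 1: rhs = 14, matching y values: none (0 points).
  x = 2: rhs = 1, matching y values: 1, 16 (2 points).
  x = 3: rhs = 0, matching y values: 0 (1 points).
  x = 4: rhs = 0, matching y values: 0 (1 points).
  x = 5: rhs = 7, matching y values: none (0 points).
  x = 6: rhs = 10, matching y values: none (0 points).
  x = 7: rhs = 15, matching y values: 7, 10 (2 points).
  x = 8: rhs = 11, matching y values: none (0 points).
  x = 9: rhs = 4, matching y values: 2, 15 (2 points).
  x = 10: rhs = 0, matching y values: 0 (1 points).
  x = 11: rhs = 5, matching y values: none (0 points).
  x = 12: rhs = 8, matching y values: 5, 12 (2 points).
  x = 13: rhs = 15, matching y values: 7, 10 (2 points).
  x = 14: rhs = 15, matching y values: 7, 10 (2 points).
  x = 15: rhs = 14, matching y values: none (0 points).
  x = 16: rhs = 1, matching y values: 1, 16 (2 points).
Total affine count: 19.
Full point count |E(F_17)| = 19 + 1 = 20.
Hasse bound: |20 − (17+1)| = |2| = 2 ≤ 2√17 ≈ 8.2462 ✓.


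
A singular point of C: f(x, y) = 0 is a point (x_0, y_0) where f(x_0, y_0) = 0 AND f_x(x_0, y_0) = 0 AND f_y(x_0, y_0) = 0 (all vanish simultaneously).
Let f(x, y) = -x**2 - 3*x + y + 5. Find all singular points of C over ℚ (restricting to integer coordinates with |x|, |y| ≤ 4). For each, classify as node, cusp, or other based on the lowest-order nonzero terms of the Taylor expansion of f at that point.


No singular points in the scanned grid; C is smooth there.

Compute partial derivatives:
  f_x = -2*x - 3.
  f_y = 1.
f_y = 1 is a nonzero constant, so f_y never vanishes: no point (x, y) can satisfy f = f_x = f_y = 0. In particular no (x, y) ∈ {−4, ..., 4}² is singular; the curve is smooth.


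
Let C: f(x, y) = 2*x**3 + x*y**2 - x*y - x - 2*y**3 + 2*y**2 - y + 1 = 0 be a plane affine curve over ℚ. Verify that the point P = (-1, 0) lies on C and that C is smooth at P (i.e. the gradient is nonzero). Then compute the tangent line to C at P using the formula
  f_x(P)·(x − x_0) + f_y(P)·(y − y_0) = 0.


Tangent line at P: 5*x + 5 = 0.

Step 1: f(-1, 0) = 0, so P lies on C.
Step 2: partial derivatives
  f_x(x, y) = 6*x**2 + y**2 - y - 1, f_y(x, y) = 2*x*y - x - 6*y**2 + 4*y - 1.
  f_x(P) = 5, f_y(P) = 0 (gradient nonzero, so P is smooth).
Step 3: tangent line at P: 5·(x − -1) + 0·(y − 0) = 0.
Expanding: 5*x + 5 = 0.


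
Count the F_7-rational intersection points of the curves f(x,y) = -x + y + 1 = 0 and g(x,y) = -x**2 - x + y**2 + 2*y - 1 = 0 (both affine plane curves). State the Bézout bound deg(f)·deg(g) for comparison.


Common zeros: {(5, 4)}; count = 1; Bézout bound = 2.

deg(f) = 1, deg(g) = 2, so Bézout bound = 2.
Scan x ∈ F_7. For each x, list the y ∈ F_7 with f(x, y) ≡ 0 and those with g(x, y) ≡ 0 (mod 7); the common zeros in that column are the intersection.
  x = 0: f ≡ 0 at y ∈ {6}; g ≡ 0 at y ∈ {2, 3}; common: ∅.
  x = 1: f ≡ 0 at y ∈ {0}; g ≡ 0 at y ∈ {1, 4}; common: ∅.
  x = 2: f ≡ 0 at y ∈ {1}; g ≡ 0 at y ∈ {0, 5}; common: ∅.
  x = 3: f ≡ 0 at y ∈ {2}; g ≡ 0 at y ∈ {6}; common: ∅.
  x = 4: f ≡ 0 at y ∈ {3}; g ≡ 0 at y ∈ {0, 5}; common: ∅.
  x = 5: f ≡ 0 at y ∈ {4}; g ≡ 0 at y ∈ {1, 4}; common: {4}.
  x = 6: f ≡ 0 at y ∈ {5}; g ≡ 0 at y ∈ {2, 3}; common: ∅.
Collecting: common zeros = {(5, 4)}, so the count is 1.
Comparison with the Bézout bound: 1 ≤ 2 = deg(f)·deg(g), as expected for curves with no common component (the affine F_7-count falls short of the bound because intersections may lie at infinity, over extension fields, or carry multiplicity).


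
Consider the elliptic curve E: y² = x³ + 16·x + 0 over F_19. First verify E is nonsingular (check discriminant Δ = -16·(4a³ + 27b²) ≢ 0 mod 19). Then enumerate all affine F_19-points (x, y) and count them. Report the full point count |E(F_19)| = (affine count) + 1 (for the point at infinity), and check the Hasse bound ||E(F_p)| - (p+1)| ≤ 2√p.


Affine points = {(0, 0), (1, 6), (1, 13), (10, 1), (10, 18), (11, 5), (11, 14), (12, 1), (12, 18), (13, 7), (13, 12), (14, 2), (14, 17), (15, 9), (15, 10), (16, 1), (16, 18), (17, 6), (17, 13)}; affine count = 19; |E(F_19)| = 20.

Discriminant check: Δ ∝ 4a³ + 27b² = 4·16³ + 27·0² = 4·4096 + 27·0 ≡ 6 (mod 19). Nonzero ⇒ E is nonsingular.
For each x ∈ F_19, compute rhs = x³ + 16·x + 0 mod 19, then count y ∈ F_19 with y² ≡ rhs.
  x = 0: rhs = 0, matching y values: 0 (1 points).
  x = 1: rhs = 17, matching y values: 6, 13 (2 points).
  x = 2: rhs = 2, matching y values: none (0 points).
  x = 3: rhs = 18, matching y values: none (0 points).
  x = 4: rhs = 14, matching y values: none (0 points).
  x = 5: rhs = 15, matching y values: none (0 points).
  x = 6: rhs = 8, matching y values: none (0 points).
  x = 7: rhs = 18, matching y values: none (0 points).
  x = 8: rhs = 13, matching y values: none (0 points).
  x = 9: rhs = 18, matching y values: none (0 points).
  x = 10: rhs = 1, matching y values: 1, 18 (2 points).
  x = 11: rhs = 6, matching y values: 5, 14 (2 points).
  x = 12: rhs = 1, matching y values: 1, 18 (2 points).
  x = 13: rhs = 11, matching y values: 7, 12 (2 points).
  x = 14: rhs = 4, matching y values: 2, 17 (2 points).
  x = 15: rhs = 5, matching y values: 9, 10 (2 points).
  x = 16: rhs = 1, matching y values: 1, 18 (2 points).
  x = 17: rhs = 17, matching y values: 6, 13 (2 points).
  x = 18: rhs = 2, matching y values: none (0 points).
Total affine count: 19.
Full point count |E(F_19)| = 19 + 1 = 20.
Hasse bound: |20 − (19+1)| = |0| = 0 ≤ 2√19 ≈ 8.7178 ✓.


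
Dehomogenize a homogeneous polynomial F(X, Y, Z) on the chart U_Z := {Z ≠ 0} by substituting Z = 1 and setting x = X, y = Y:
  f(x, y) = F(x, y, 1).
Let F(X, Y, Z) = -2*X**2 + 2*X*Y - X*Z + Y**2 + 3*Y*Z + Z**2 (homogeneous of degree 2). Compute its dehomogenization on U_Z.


f(x, y) = -2*x**2 + 2*x*y - x + y**2 + 3*y + 1

On U_Z we set Z = 1. Each monomial c·X^i·Y^j·Z^k in F becomes c·x^i·y^j·1^k = c·x^i·y^j.
Substituting Z = 1: F(X, Y, 1) = -2*x**2 + 2*x*y - x + y**2 + 3*y + 1.
Note: deg(f) ≤ deg(F) = 2; strict inequality happens when F is divisible by Z (lost terms).


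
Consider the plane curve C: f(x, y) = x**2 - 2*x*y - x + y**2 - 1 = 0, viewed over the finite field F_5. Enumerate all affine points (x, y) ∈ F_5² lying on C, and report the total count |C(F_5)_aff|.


Affine F_5-points: {(0, 1), (0, 4), (3, 0), (3, 1), (4, 4)}; count = 5.

For each of the 25 pairs (x, y) ∈ F_5², evaluate f(x, y) mod 5. Record the zeros.
  x = 0: [0↦4, 1↦0, 2↦3, 3↦3, 4↦0]  zeros at y ∈ {1, 4}
  x = 1: [0↦4, 1↦3, 2↦4, 3↦2, 4↦2]  zeros at y ∈ ∅
  x = 2: [0↦1, 1↦3, 2↦2, 3↦3, 4↦1]  zeros at y ∈ ∅
  x = 3: [0↦0, 1↦0, 2↦2, 3↦1, 4↦2]  zeros at y ∈ {0, 1}
  x = 4: [0↦1, 1↦4, 2↦4, 3↦1, 4↦0]  zeros at y ∈ {4}
Collecting zeros: affine points = {(0, 1), (0, 4), (3, 0), (3, 1), (4, 4)}.
Total count |C(F_5)_aff| = 5.


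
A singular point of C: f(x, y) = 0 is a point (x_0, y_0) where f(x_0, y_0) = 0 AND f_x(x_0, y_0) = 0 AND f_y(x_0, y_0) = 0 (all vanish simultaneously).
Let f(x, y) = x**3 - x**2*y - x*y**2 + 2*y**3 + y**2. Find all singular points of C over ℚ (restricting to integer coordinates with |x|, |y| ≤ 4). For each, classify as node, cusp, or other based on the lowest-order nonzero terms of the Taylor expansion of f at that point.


Singular points: {(0, 0)}; classification: cusp.

Compute partial derivatives:
  f_x = 3*x**2 - 2*x*y - y**2.
  f_y = -x**2 - 2*x*y + 6*y**2 + 2*y.
Scan x_0 ∈ {−4, ..., 4}. For each x_0, f_y(x_0, y) is a polynomial in y; find its integer roots y ∈ {−4, ..., 4}, then test f_x and f at those candidates.
  x = -4: f_y(-4, y) = 6*y**2 + 10*y - 16; vanishes at y ∈ {1}. (-4, 1): f_x = 55 ≠ 0.
  x = -3: f_y(-3, y) = 6*y**2 + 8*y - 9; no integer root y with |y| ≤ 4.
  x = -2: f_y(-2, y) = 6*y**2 + 6*y - 4; no integer root y with |y| ≤ 4.
  x = -1: f_y(-1, y) = 6*y**2 + 4*y - 1; no integer root y with |y| ≤ 4.
  x = 0: f_y(0, y) = 6*y**2 + 2*y; vanishes at y ∈ {0}. (0, 0): f_x = 0, f = 0 — SINGULAR.
  x = 1: f_y(1, y) = 6*y**2 - 1; no integer root y with |y| ≤ 4.
  x = 2: f_y(2, y) = 6*y**2 - 2*y - 4; vanishes at y ∈ {1}. (2, 1): f_x = 7 ≠ 0.
  x = 3: f_y(3, y) = 6*y**2 - 4*y - 9; no integer root y with |y| ≤ 4.
  x = 4: f_y(4, y) = 6*y**2 - 6*y - 16; no integer root y with |y| ≤ 4.
Only singular point on the grid: (0, 0).
Classify: substitute x = 0 + u, y = 0 + v and expand: f = u**3 - u**2*v - u*v**2 + 2*v**3 + v**2.
No constant or linear terms (consistent with a singular point). Quadratic part: v**2. Cubic part: u**3 - u**2*v - u*v**2 + 2*v**3.
The quadratic part v**2 is a perfect square, so there is a single (double) tangent line v = 0, i.e. y = 0. Restricting the cubic part to that line (v = 0) leaves u**3 ≠ 0, so f is not divisible by v and the branch is v² ≈ -u**3 to lowest order — this is a cusp.
Classification: cusp.


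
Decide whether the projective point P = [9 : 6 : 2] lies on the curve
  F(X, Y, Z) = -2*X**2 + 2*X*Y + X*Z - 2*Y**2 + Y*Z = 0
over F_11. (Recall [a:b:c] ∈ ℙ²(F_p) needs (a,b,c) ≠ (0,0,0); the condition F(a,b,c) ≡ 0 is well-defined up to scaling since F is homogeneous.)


F(9,6,2) ≡ 3 (mod 11); P is NOT on the curve.

Evaluate F(9, 6, 2) term-by-term (mod 11).
  -2*X**2 ↦ -2·81·1·1 = -162
  2*X*Y ↦ 2·9·6·1 = 108
  X*Z ↦ 1·9·1·2 = 18
  -2*Y**2 ↦ -2·1·36·1 = -72
  Y*Z ↦ 1·1·6·2 = 12
Sum: F(9, 6, 2) = (-162) + (108) + (18) + (-72) + (12) = -96.
Reducing mod 11: -96 ≡ 3 (mod 11).
Since F(a, b, c) ≡ 3 ≠ 0 (mod 11), P does NOT lie on the curve.


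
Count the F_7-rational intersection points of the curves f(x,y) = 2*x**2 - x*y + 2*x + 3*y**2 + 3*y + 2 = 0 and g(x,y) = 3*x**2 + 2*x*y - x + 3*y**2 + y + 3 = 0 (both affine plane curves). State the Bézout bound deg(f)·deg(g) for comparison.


Common zeros: {(2, 2)}; count = 1; Bézout bound = 4.

deg(f) = 2, deg(g) = 2, so Bézout bound = 4.
Scan x ∈ F_7. For each x, list the y ∈ F_7 with f(x, y) ≡ 0 and those with g(x, y) ≡ 0 (mod 7); the common zeros in that column are the intersection.
  x = 0: f ≡ 0 at y ∈ ∅; g ≡ 0 at y ∈ {1}; common: ∅.
  x = 1: f ≡ 0 at y ∈ {5, 6}; g ≡ 0 at y ∈ ∅; common: ∅.
  x = 2: f ≡ 0 at y ∈ {0, 2}; g ≡ 0 at y ∈ {1, 2}; common: {2}.
  x = 3: f ≡ 0 at y ∈ ∅; g ≡ 0 at y ∈ ∅; common: ∅.
  x = 4: f ≡ 0 at y ∈ {0, 5}; g ≡ 0 at y ∈ {2}; common: ∅.
  x = 5: f ≡ 0 at y ∈ {1, 2}; g ≡ 0 at y ∈ {3, 5}; common: ∅.
  x = 6: f ≡ 0 at y ∈ ∅; g ≡ 0 at y ∈ {0, 5}; common: ∅.
Collecting: common zeros = {(2, 2)}, so the count is 1.
Comparison with the Bézout bound: 1 ≤ 4 = deg(f)·deg(g), as expected for curves with no common component (the affine F_7-count falls short of the bound because intersections may lie at infinity, over extension fields, or carry multiplicity).


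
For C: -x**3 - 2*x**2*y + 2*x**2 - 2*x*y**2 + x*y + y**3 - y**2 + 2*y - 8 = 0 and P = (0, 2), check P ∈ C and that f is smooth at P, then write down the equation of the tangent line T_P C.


Tangent line at P: -6*x + 10*y - 20 = 0.

Step 1: f(0, 2) = 0, so P lies on C.
Step 2: partial derivatives
  f_x(x, y) = -3*x**2 - 4*x*y + 4*x - 2*y**2 + y, f_y(x, y) = -2*x**2 - 4*x*y + x + 3*y**2 - 2*y + 2.
  f_x(P) = -6, f_y(P) = 10 (gradient nonzero, so P is smooth).
Step 3: tangent line at P: -6·(x − 0) + 10·(y − 2) = 0.
Expanding: -6*x + 10*y - 20 = 0.


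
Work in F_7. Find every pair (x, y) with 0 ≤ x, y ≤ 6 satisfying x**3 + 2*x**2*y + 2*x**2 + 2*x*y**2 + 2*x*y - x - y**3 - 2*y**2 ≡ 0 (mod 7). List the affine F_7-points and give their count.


Affine F_7-points: {(0, 0), (0, 5), (2, 0), (3, 0), (3, 2), (5, 6), (6, 4)}; count = 7.

For each of the 49 pairs (x, y) ∈ F_7², evaluate f(x, y) mod 7. Record the zeros.
  x = 0: [0↦0, 1↦4, 2↦5, 3↦4, 4↦2, 5↦0, 6↦6]  zeros at y ∈ {0, 5}
  x = 1: [0↦2, 1↦5, 2↦2, 3↦1, 4↦3, 5↦2, 6↦6]  zeros at y ∈ ∅
  x = 2: [0↦0, 1↦6, 2↦3, 3↦6, 4↦2, 5↦6, 6↦5]  zeros at y ∈ {0}
  x = 3: [0↦0, 1↦6, 2↦0, 3↦4, 4↦5, 5↦4, 6↦2]  zeros at y ∈ {0, 2}
  x = 4: [0↦1, 1↦4, 2↦6, 3↦1, 4↦4, 5↦2, 6↦3]  zeros at y ∈ ∅
  x = 5: [0↦2, 1↦6, 2↦6, 3↦3, 4↦5, 5↦6, 6↦0]  zeros at y ∈ {6}
  x = 6: [0↦2, 1↦4, 2↦6, 3↦2, 4↦0, 5↦1, 6↦6]  zeros at y ∈ {4}
Collecting zeros: affine points = {(0, 0), (0, 5), (2, 0), (3, 0), (3, 2), (5, 6), (6, 4)}.
Total count |C(F_7)_aff| = 7.


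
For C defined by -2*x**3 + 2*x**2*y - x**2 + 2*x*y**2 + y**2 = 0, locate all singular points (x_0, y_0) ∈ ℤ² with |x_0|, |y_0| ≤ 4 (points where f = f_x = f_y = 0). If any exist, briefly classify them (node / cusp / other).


Singular points: {(0, 0)}; classification: node.

Compute partial derivatives:
  f_x = -6*x**2 + 4*x*y - 2*x + 2*y**2.
  f_y = 2*x**2 + 4*x*y + 2*y.
Scan x_0 ∈ {−4, ..., 4}. For each x_0, f_y(x_0, y) is a polynomial in y; find its integer roots y ∈ {−4, ..., 4}, then test f_x and f at those candidates.
  x = -4: f_y(-4, y) = 32 - 14*y; no integer root y with |y| ≤ 4.
  x = -3: f_y(-3, y) = 18 - 10*y; no integer root y with |y| ≤ 4.
  x = -2: f_y(-2, y) = 8 - 6*y; no integer root y with |y| ≤ 4.
  x = -1: f_y(-1, y) = 2 - 2*y; vanishes at y ∈ {1}. (-1, 1): f_x = -6 ≠ 0.
  x = 0: f_y(0, y) = 2*y; vanishes at y ∈ {0}. (0, 0): f_x = 0, f = 0 — SINGULAR.
  x = 1: f_y(1, y) = 6*y + 2; no integer root y with |y| ≤ 4.
  x = 2: f_y(2, y) = 10*y + 8; no integer root y with |y| ≤ 4.
  x = 3: f_y(3, y) = 14*y + 18; no integer root y with |y| ≤ 4.
  x = 4: f_y(4, y) = 18*y + 32; no integer root y with |y| ≤ 4.
Only singular point on the grid: (0, 0).
Classify: substitute x = 0 + u, y = 0 + v and expand: f = -2*u**3 + 2*u**2*v - u**2 + 2*u*v**2 + v**2.
No constant or linear terms (consistent with a singular point). Quadratic part: -u**2 + v**2. Cubic part: -2*u**3 + 2*u**2*v + 2*u*v**2.
The quadratic part v**2 - u**2 = (v − u)(v + u) splits into two distinct linear factors, so there are two distinct tangent lines y − 0 = ±(x − 0) — this is a node (ordinary double point).
Classification: node.


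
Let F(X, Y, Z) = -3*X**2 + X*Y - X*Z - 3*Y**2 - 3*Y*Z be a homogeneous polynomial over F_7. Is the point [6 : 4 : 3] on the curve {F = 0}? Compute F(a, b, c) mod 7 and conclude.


F(6,4,3) ≡ 3 (mod 7); P is NOT on the curve.

Evaluate F(6, 4, 3) term-by-term (mod 7).
  -3*X**2 ↦ -3·36·1·1 = -108
  X*Y ↦ 1·6·4·1 = 24
  -X*Z ↦ -1·6·1·3 = -18
  -3*Y**2 ↦ -3·1·16·1 = -48
  -3*Y*Z ↦ -3·1·4·3 = -36
Sum: F(6, 4, 3) = (-108) + (24) + (-18) + (-48) + (-36) = -186.
Reducing mod 7: -186 ≡ 3 (mod 7).
Since F(a, b, c) ≡ 3 ≠ 0 (mod 7), P does NOT lie on the curve.


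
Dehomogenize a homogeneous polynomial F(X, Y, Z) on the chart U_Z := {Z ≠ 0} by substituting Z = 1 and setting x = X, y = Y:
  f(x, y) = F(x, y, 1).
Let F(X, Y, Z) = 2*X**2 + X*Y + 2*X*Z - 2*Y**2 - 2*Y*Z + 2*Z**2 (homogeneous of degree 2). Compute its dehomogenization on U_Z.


f(x, y) = 2*x**2 + x*y + 2*x - 2*y**2 - 2*y + 2

On U_Z we set Z = 1. Each monomial c·X^i·Y^j·Z^k in F becomes c·x^i·y^j·1^k = c·x^i·y^j.
Substituting Z = 1: F(X, Y, 1) = 2*x**2 + x*y + 2*x - 2*y**2 - 2*y + 2.
Note: deg(f) ≤ deg(F) = 2; strict inequality happens when F is divisible by Z (lost terms).


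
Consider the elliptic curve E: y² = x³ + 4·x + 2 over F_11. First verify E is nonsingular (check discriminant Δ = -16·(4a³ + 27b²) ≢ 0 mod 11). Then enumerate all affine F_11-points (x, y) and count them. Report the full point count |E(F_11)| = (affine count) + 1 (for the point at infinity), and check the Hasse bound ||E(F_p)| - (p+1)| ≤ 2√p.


Affine points = {(4, 4), (4, 7), (5, 2), (5, 9), (6, 0)}; affine count = 5; |E(F_11)| = 6.

Discriminant check: Δ ∝ 4a³ + 27b² = 4·4³ + 27·2² = 4·64 + 27·4 ≡ 1 (mod 11). Nonzero ⇒ E is nonsingular.
For each x ∈ F_11, compute rhs = x³ + 4·x + 2 mod 11, then count y ∈ F_11 with y² ≡ rhs.
  x = 0: rhs = 2, matching y values: none (0 points).
  x = 1: rhs = 7, matching y values: none (0 points).
  x = 2: rhs = 7, matching y values: none (0 points).
  x = 3: rhs = 8, matching y values: none (0 points).
  x = 4: rhs = 5, matching y values: 4, 7 (2 points).
  x = 5: rhs = 4, matching y values: 2, 9 (2 points).
  x = 6: rhs = 0, matching y values: 0 (1 points).
  x = 7: rhs = 10, matching y values: none (0 points).
  x = 8: rhs = 7, matching y values: none (0 points).
  x = 9: rhs = 8, matching y values: none (0 points).
  x = 10: rhs = 8, matching y values: none (0 points).
Total affine count: 5.
Full point count |E(F_11)| = 5 + 1 = 6.
Hasse bound: |6 − (11+1)| = |-6| = 6 ≤ 2√11 ≈ 6.6332 ✓.


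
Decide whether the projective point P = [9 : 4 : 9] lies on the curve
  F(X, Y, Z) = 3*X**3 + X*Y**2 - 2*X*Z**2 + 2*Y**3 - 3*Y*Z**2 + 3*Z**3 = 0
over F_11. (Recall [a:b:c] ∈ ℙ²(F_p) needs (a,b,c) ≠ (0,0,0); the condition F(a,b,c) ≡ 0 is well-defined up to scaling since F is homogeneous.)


F(9,4,9) ≡ 5 (mod 11); P is NOT on the curve.

Evaluate F(9, 4, 9) term-by-term (mod 11).
  3*X**3 ↦ 3·729·1·1 = 2187
  X*Y**2 ↦ 1·9·16·1 = 144
  -2*X*Z**2 ↦ -2·9·1·81 = -1458
  2*Y**3 ↦ 2·1·64·1 = 128
  -3*Y*Z**2 ↦ -3·1·4·81 = -972
  3*Z**3 ↦ 3·1·1·729 = 2187
Sum: F(9, 4, 9) = (2187) + (144) + (-1458) + (128) + (-972) + (2187) = 2216.
Reducing mod 11: 2216 ≡ 5 (mod 11).
Since F(a, b, c) ≡ 5 ≠ 0 (mod 11), P does NOT lie on the curve.


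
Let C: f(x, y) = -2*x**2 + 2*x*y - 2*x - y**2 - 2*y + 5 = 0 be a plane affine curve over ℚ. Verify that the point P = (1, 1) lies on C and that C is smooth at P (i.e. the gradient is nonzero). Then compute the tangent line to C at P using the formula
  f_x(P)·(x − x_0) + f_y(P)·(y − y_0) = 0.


Tangent line at P: -4*x - 2*y + 6 = 0.

Step 1: f(1, 1) = 0, so P lies on C.
Step 2: partial derivatives
  f_x(x, y) = -4*x + 2*y - 2, f_y(x, y) = 2*x - 2*y - 2.
  f_x(P) = -4, f_y(P) = -2 (gradient nonzero, so P is smooth).
Step 3: tangent line at P: -4·(x − 1) + -2·(y − 1) = 0.
Expanding: -4*x - 2*y + 6 = 0.


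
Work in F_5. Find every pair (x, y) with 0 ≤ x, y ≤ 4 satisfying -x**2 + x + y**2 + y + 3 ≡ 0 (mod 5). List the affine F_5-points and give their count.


Affine F_5-points: {(0, 1), (0, 3), (1, 1), (1, 3)}; count = 4.

For each of the 25 pairs (x, y) ∈ F_5², evaluate f(x, y) mod 5. Record the zeros.
  x = 0: [0↦3, 1↦0, 2↦4, 3↦0, 4↦3]  zeros at y ∈ {1, 3}
  x = 1: [0↦3, 1↦0, 2↦4, 3↦0, 4↦3]  zeros at y ∈ {1, 3}
  x = 2: [0↦1, 1↦3, 2↦2, 3↦3, 4↦1]  zeros at y ∈ ∅
  x = 3: [0↦2, 1↦4, 2↦3, 3↦4, 4↦2]  zeros at y ∈ ∅
  x = 4: [0↦1, 1↦3, 2↦2, 3↦3, 4↦1]  zeros at y ∈ ∅
Collecting zeros: affine points = {(0, 1), (0, 3), (1, 1), (1, 3)}.
Total count |C(F_5)_aff| = 4.


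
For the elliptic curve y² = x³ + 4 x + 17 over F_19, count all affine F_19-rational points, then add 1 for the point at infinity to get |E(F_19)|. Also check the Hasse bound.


Affine points = {(0, 6), (0, 13), (11, 9), (11, 10), (12, 8), (12, 11), (13, 9), (13, 10), (14, 9), (14, 10), (16, 4), (16, 15), (17, 1), (17, 18)}; affine count = 14; |E(F_19)| = 15.

Discriminant check: Δ ∝ 4a³ + 27b² = 4·4³ + 27·17² = 4·64 + 27·289 ≡ 3 (mod 19). Nonzero ⇒ E is nonsingular.
For each x ∈ F_19, compute rhs = x³ + 4·x + 17 mod 19, then count y ∈ F_19 with y² ≡ rhs.
  x = 0: rhs = 17, matching y values: 6, 13 (2 points).
  x = 1: rhs = 3, matching y values: none (0 points).
  x = 2: rhs = 14, matching y values: none (0 points).
  x = 3: rhs = 18, matching y values: none (0 points).
  x = 4: rhs = 2, matching y values: none (0 points).
  x = 5: rhs = 10, matching y values: none (0 points).
  x = 6: rhs = 10, matching y values: none (0 points).
  x = 7: rhs = 8, matching y values: none (0 points).
  x = 8: rhs = 10, matching y values: none (0 points).
  x = 9: rhs = 3, matching y values: none (0 points).
  x = 10: rhs = 12, matching y values: none (0 points).
  x = 11: rhs = 5, matching y values: 9, 10 (2 points).
  x = 12: rhs = 7, matching y values: 8, 11 (2 points).
  x = 13: rhs = 5, matching y values: 9, 10 (2 points).
  x = 14: rhs = 5, matching y values: 9, 10 (2 points).
  x = 15: rhs = 13, matching y values: none (0 points).
  x = 16: rhs = 16, matching y values: 4, 15 (2 points).
  x = 17: rhs = 1, matching y values: 1, 18 (2 points).
  x = 18: rhs = 12, matching y values: none (0 points).
Total affine count: 14.
Full point count |E(F_19)| = 14 + 1 = 15.
Hasse bound: |15 − (19+1)| = |-5| = 5 ≤ 2√19 ≈ 8.7178 ✓.
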